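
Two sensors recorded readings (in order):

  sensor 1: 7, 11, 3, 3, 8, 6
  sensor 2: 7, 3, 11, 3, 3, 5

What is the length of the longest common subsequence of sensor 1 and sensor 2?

4

Match 7 at sensor 1[1]=sensor 2[1] → 11 at sensor 1[2]=sensor 2[3] → 3 at sensor 1[3]=sensor 2[4] → 3 at sensor 1[4]=sensor 2[5] — 4 values in the same relative order in both, and the DP table's final entry dp[6][6] is also 4, so no common subsequence is longer.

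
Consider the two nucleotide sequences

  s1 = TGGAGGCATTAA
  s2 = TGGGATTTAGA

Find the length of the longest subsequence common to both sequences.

9

Let dp[i][j] be the LCS length of the first i bases of s1 and the first j bases of s2. dp[i][j] = dp[i-1][j-1]+1 when the i-th and j-th bases match, else max(dp[i-1][j], dp[i][j-1]).
    ·  T  G  G  G  A  T  T  T  A  G  A
 ·  0  0  0  0  0  0  0  0  0  0  0  0
 T  0  1  1  1  1  1  1  1  1  1  1  1
 G  0  1  2  2  2  2  2  2  2  2  2  2
 G  0  1  2  3  3  3  3  3  3  3  3  3
 A  0  1  2  3  3  4  4  4  4  4  4  4
 G  0  1  2  3  4  4  4  4  4  4  5  5
 G  0  1  2  3  4  4  4  4  4  4  5  5
 C  0  1  2  3  4  4  4  4  4  4  5  5
 A  0  1  2  3  4  5  5  5  5  5  5  6
 T  0  1  2  3  4  5  6  6  6  6  6  6
 T  0  1  2  3  4  5  6  7  7  7  7  7
 A  0  1  2  3  4  5  6  7  7  8  8  8
 A  0  1  2  3  4  5  6  7  7  8  8  9
dp[12][11] = 9. One LCS (by backtracking along matches): TGGGATTAA.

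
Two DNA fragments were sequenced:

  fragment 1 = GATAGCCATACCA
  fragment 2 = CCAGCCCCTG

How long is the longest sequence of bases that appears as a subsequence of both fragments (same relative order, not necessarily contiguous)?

Pick A (fragment 1 #4, fragment 2 #3); then G (fragment 1 #5, fragment 2 #4); then C (fragment 1 #6, fragment 2 #5); then C (fragment 1 #7, fragment 2 #6); then C (fragment 1 #11, fragment 2 #7); then C (fragment 1 #12, fragment 2 #8); all 6 bases appear in both, in order. dp[13][10] = 6 confirms this is the maximum.

6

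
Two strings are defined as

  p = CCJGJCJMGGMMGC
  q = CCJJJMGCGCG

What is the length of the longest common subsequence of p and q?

9

Taking C (p #1, q #1); then C (p #2, q #2); then J (p #3, q #3); then J (p #5, q #4); then J (p #7, q #5); then M (p #8, q #6); then G (p #9, q #7); then G (p #10, q #9); then G (p #13, q #11) gives a common subsequence of length 9, and the DP table's final entry dp[14][11] is also 9, so no common subsequence is longer.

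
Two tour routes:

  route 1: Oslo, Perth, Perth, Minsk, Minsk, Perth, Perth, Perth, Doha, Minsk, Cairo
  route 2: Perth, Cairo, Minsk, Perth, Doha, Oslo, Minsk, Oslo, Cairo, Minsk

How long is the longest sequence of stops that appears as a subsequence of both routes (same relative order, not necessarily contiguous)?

6

One common subsequence of length 6: Perth [2,1]; then Minsk [5,3]; then Perth [8,4]; then Doha [9,5]; then Minsk [10,7]; then Cairo [11,9]. dp[11][10] = 6 confirms this is the maximum.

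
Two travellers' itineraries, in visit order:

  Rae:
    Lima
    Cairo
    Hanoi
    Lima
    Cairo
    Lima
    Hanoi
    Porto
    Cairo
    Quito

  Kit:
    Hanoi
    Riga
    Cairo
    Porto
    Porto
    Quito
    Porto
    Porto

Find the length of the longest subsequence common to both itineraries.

4

Taking Hanoi (Rae #3, Kit #1); then Cairo (Rae #5, Kit #3); then Porto (Rae #8, Kit #5); then Quito (Rae #10, Kit #6) gives a common subsequence of length 4. Since dp[10][8] = 4, nothing longer is possible.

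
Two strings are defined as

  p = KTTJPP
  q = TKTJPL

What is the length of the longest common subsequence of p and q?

Let dp[i][j] be the LCS length of the first i characters of p and the first j characters of q. dp[i][j] = dp[i-1][j-1]+1 when the i-th and j-th characters match, else max(dp[i-1][j], dp[i][j-1]).
    ·  T  K  T  J  P  L
 ·  0  0  0  0  0  0  0
 K  0  0  1  1  1  1  1
 T  0  1  1  2  2  2  2
 T  0  1  1  2  2  2  2
 J  0  1  1  2  3  3  3
 P  0  1  1  2  3  4  4
 P  0  1  1  2  3  4  4
dp[6][6] = 4. One LCS (by backtracking along matches): KTJP.

4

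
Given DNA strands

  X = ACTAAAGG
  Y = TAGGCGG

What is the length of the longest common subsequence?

Let dp[i][j] be the LCS length of the first i bases of X and the first j bases of Y. dp[i][j] = dp[i-1][j-1]+1 when the i-th and j-th bases match, else max(dp[i-1][j], dp[i][j-1]).
    ·  T  A  G  G  C  G  G
 ·  0  0  0  0  0  0  0  0
 A  0  0  1  1  1  1  1  1
 C  0  0  1  1  1  2  2  2
 T  0  1  1  1  1  2  2  2
 A  0  1  2  2  2  2  2  2
 A  0  1  2  2  2  2  2  2
 A  0  1  2  2  2  2  2  2
 G  0  1  2  3  3  3  3  3
 G  0  1  2  3  4  4  4  4
dp[8][7] = 4. One LCS (by backtracking along matches): ACGG.

4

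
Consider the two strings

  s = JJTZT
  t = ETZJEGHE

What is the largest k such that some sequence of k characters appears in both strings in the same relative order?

Pick T [3,2], then Z [4,3]; all 2 characters appear in both, in order. dp[5][8] = 2 confirms this is the maximum.

2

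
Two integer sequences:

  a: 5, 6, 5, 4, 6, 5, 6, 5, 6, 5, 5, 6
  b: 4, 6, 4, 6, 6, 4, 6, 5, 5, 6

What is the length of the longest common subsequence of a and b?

8

Let dp[i][j] be the LCS length of the first i values of a and the first j values of b. dp[i][j] = dp[i-1][j-1]+1 when the i-th and j-th values match, else max(dp[i-1][j], dp[i][j-1]).
    ·  4  6  4  6  6  4  6  5  5  6
 ·  0  0  0  0  0  0  0  0  0  0  0
 5  0  0  0  0  0  0  0  0  1  1  1
 6  0  0  1  1  1  1  1  1  1  1  2
 5  0  0  1  1  1  1  1  1  2  2  2
 4  0  1  1  2  2  2  2  2  2  2  2
 6  0  1  2  2  3  3  3  3  3  3  3
 5  0  1  2  2  3  3  3  3  4  4  4
 6  0  1  2  2  3  4  4  4  4  4  5
 5  0  1  2  2  3  4  4  4  5  5  5
 6  0  1  2  2  3  4  4  5  5  5  6
 5  0  1  2  2  3  4  4  5  6  6  6
 5  0  1  2  2  3  4  4  5  6  7  7
 6  0  1  2  2  3  4  4  5  6  7  8
dp[12][10] = 8. One LCS (by backtracking along matches): 6, 4, 6, 6, 6, 5, 5, 6.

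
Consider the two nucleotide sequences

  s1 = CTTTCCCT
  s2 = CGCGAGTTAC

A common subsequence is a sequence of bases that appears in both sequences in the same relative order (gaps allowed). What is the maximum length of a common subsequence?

Let dp[i][j] be the LCS length of the first i bases of s1 and the first j bases of s2. dp[i][j] = dp[i-1][j-1]+1 when the i-th and j-th bases match, else max(dp[i-1][j], dp[i][j-1]).
    ·  C  G  C  G  A  G  T  T  A  C
 ·  0  0  0  0  0  0  0  0  0  0  0
 C  0  1  1  1  1  1  1  1  1  1  1
 T  0  1  1  1  1  1  1  2  2  2  2
 T  0  1  1  1  1  1  1  2  3  3  3
 T  0  1  1  1  1  1  1  2  3  3  3
 C  0  1  1  2  2  2  2  2  3  3  4
 C  0  1  1  2  2  2  2  2  3  3  4
 C  0  1  1  2  2  2  2  2  3  3  4
 T  0  1  1  2  2  2  2  3  3  3  4
dp[8][10] = 4. One LCS (by backtracking along matches): CTTC.

4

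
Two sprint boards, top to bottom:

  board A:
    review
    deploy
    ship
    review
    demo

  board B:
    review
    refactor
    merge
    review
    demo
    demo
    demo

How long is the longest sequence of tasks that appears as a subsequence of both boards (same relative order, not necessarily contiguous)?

Pick review [1,1]; then review [4,4]; then demo [5,7]; all 3 tasks appear in both, in order. dp[5][7] = 3 confirms this is the maximum.

3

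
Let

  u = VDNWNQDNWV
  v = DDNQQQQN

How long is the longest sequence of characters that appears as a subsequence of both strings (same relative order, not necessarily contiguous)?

4

Let dp[i][j] be the LCS length of the first i characters of u and the first j characters of v. dp[i][j] = dp[i-1][j-1]+1 when the i-th and j-th characters match, else max(dp[i-1][j], dp[i][j-1]).
    ·  D  D  N  Q  Q  Q  Q  N
 ·  0  0  0  0  0  0  0  0  0
 V  0  0  0  0  0  0  0  0  0
 D  0  1  1  1  1  1  1  1  1
 N  0  1  1  2  2  2  2  2  2
 W  0  1  1  2  2  2  2  2  2
 N  0  1  1  2  2  2  2  2  3
 Q  0  1  1  2  3  3  3  3  3
 D  0  1  2  2  3  3  3  3  3
 N  0  1  2  3  3  3  3  3  4
 W  0  1  2  3  3  3  3  3  4
 V  0  1  2  3  3  3  3  3  4
dp[10][8] = 4. One LCS (by backtracking along matches): DNQN.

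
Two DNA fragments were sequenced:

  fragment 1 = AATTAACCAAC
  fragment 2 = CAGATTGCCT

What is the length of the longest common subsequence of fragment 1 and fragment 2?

Let dp[i][j] be the LCS length of the first i bases of fragment 1 and the first j bases of fragment 2. dp[i][j] = dp[i-1][j-1]+1 when the i-th and j-th bases match, else max(dp[i-1][j], dp[i][j-1]).
    ·  C  A  G  A  T  T  G  C  C  T
 ·  0  0  0  0  0  0  0  0  0  0  0
 A  0  0  1  1  1  1  1  1  1  1  1
 A  0  0  1  1  2  2  2  2  2  2  2
 T  0  0  1  1  2  3  3  3  3  3  3
 T  0  0  1  1  2  3  4  4  4  4  4
 A  0  0  1  1  2  3  4  4  4  4  4
 A  0  0  1  1  2  3  4  4  4  4  4
 C  0  1  1  1  2  3  4  4  5  5  5
 C  0  1  1  1  2  3  4  4  5  6  6
 A  0  1  2  2  2  3  4  4  5  6  6
 A  0  1  2  2  3  3  4  4  5  6  6
 C  0  1  2  2  3  3  4  4  5  6  6
dp[11][10] = 6. One LCS (by backtracking along matches): AATTCC.

6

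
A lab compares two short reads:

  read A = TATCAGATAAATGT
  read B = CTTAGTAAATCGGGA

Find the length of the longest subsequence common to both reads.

10

Pick T (read A #1, read B #2); then T (read A #3, read B #3); then A (read A #5, read B #4); then G (read A #6, read B #5); then T (read A #8, read B #6); then A (read A #9, read B #7); then A (read A #10, read B #8); then A (read A #11, read B #9); then T (read A #12, read B #10); then G (read A #13, read B #14); all 10 bases appear in both, in order. dp[14][15] = 10 confirms this is the maximum.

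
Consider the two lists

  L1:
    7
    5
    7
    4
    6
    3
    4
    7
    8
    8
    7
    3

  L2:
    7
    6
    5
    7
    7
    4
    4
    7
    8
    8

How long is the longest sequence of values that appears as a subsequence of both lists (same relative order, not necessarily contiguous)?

Let dp[i][j] be the LCS length of the first i values of L1 and the first j values of L2. dp[i][j] = dp[i-1][j-1]+1 when the i-th and j-th values match, else max(dp[i-1][j], dp[i][j-1]).
    ·  7  6  5  7  7  4  4  7  8  8
 ·  0  0  0  0  0  0  0  0  0  0  0
 7  0  1  1  1  1  1  1  1  1  1  1
 5  0  1  1  2  2  2  2  2  2  2  2
 7  0  1  1  2  3  3  3  3  3  3  3
 4  0  1  1  2  3  3  4  4  4  4  4
 6  0  1  2  2  3  3  4  4  4  4  4
 3  0  1  2  2  3  3  4  4  4  4  4
 4  0  1  2  2  3  3  4  5  5  5  5
 7  0  1  2  2  3  4  4  5  6  6  6
 8  0  1  2  2  3  4  4  5  6  7  7
 8  0  1  2  2  3  4  4  5  6  7  8
 7  0  1  2  2  3  4  4  5  6  7  8
 3  0  1  2  2  3  4  4  5  6  7  8
dp[12][10] = 8. One LCS (by backtracking along matches): 7, 5, 7, 4, 4, 7, 8, 8.

8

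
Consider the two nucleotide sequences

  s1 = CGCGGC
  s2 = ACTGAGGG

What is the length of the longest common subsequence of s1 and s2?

4

Let dp[i][j] be the LCS length of the first i bases of s1 and the first j bases of s2. dp[i][j] = dp[i-1][j-1]+1 when the i-th and j-th bases match, else max(dp[i-1][j], dp[i][j-1]).
    ·  A  C  T  G  A  G  G  G
 ·  0  0  0  0  0  0  0  0  0
 C  0  0  1  1  1  1  1  1  1
 G  0  0  1  1  2  2  2  2  2
 C  0  0  1  1  2  2  2  2  2
 G  0  0  1  1  2  2  3  3  3
 G  0  0  1  1  2  2  3  4  4
 C  0  0  1  1  2  2  3  4  4
dp[6][8] = 4. One LCS (by backtracking along matches): CGGG.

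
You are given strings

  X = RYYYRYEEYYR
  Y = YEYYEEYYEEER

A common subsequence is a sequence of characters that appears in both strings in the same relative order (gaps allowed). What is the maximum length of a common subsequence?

Match Y at X[2]=Y[1]; then Y at X[4]=Y[3]; then Y at X[6]=Y[4]; then E at X[7]=Y[5]; then E at X[8]=Y[6]; then Y at X[9]=Y[7]; then Y at X[10]=Y[8]; then R at X[11]=Y[12] — 8 characters in the same relative order in both. Since dp[11][12] = 8, nothing longer is possible.

8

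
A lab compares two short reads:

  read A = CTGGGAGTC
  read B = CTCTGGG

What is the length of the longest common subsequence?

5

Let dp[i][j] be the LCS length of the first i bases of read A and the first j bases of read B. dp[i][j] = dp[i-1][j-1]+1 when the i-th and j-th bases match, else max(dp[i-1][j], dp[i][j-1]).
    ·  C  T  C  T  G  G  G
 ·  0  0  0  0  0  0  0  0
 C  0  1  1  1  1  1  1  1
 T  0  1  2  2  2  2  2  2
 G  0  1  2  2  2  3  3  3
 G  0  1  2  2  2  3  4  4
 G  0  1  2  2  2  3  4  5
 A  0  1  2  2  2  3  4  5
 G  0  1  2  2  2  3  4  5
 T  0  1  2  2  3  3  4  5
 C  0  1  2  3  3  3  4  5
dp[9][7] = 5. One LCS (by backtracking along matches): CTGGG.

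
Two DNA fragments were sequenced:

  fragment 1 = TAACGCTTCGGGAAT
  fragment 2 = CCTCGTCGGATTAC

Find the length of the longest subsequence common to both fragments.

9

Taking T [1,3], C [4,4], G [5,5], T [8,6], C [9,7], G [11,8], G [12,9], A [13,10], A [14,13] gives a common subsequence of length 9, and the DP table's final entry dp[15][14] is also 9, so no common subsequence is longer.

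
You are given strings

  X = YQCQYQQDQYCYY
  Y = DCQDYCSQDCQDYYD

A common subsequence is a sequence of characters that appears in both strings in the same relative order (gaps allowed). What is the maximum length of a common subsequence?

8

One common subsequence of length 8: C (X #3, Y #2) → Q (X #4, Y #3) → Y (X #5, Y #5) → Q (X #6, Y #8) → Q (X #7, Y #11) → D (X #8, Y #12) → Y (X #10, Y #13) → Y (X #12, Y #14), and the DP table's final entry dp[13][15] is also 8, so no common subsequence is longer.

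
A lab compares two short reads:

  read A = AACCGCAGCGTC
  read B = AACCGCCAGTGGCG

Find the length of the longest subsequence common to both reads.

Match A (read A #1, read B #1), A (read A #2, read B #2), C (read A #3, read B #3), C (read A #4, read B #4), G (read A #5, read B #5), C (read A #6, read B #7), A (read A #7, read B #8), G (read A #8, read B #12), C (read A #9, read B #13), G (read A #10, read B #14) — 10 bases in the same relative order in both, and the DP table's final entry dp[12][14] is also 10, so no common subsequence is longer.

10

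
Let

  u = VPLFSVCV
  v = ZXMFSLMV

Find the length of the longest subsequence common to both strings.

Taking F [4,4]; then S [5,5]; then V [8,8] gives a common subsequence of length 3. Since dp[8][8] = 3, nothing longer is possible.

3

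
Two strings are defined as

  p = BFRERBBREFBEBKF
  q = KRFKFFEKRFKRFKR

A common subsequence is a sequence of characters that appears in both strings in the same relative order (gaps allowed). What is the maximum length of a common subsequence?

One common subsequence of length 6: F (p #2, q #6), then E (p #4, q #7), then R (p #5, q #9), then R (p #8, q #12), then F (p #10, q #13), then K (p #14, q #14). The LCS DP gives dp[15][15] = 6, so this is optimal.

6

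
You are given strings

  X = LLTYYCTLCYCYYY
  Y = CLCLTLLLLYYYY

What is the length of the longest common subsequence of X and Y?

Match L at X[1]=Y[2], L at X[2]=Y[4], T at X[3]=Y[5], L at X[8]=Y[9], Y at X[10]=Y[10], Y at X[12]=Y[11], Y at X[13]=Y[12], Y at X[14]=Y[13] — 8 characters in the same relative order in both. The LCS DP gives dp[14][13] = 8, so this is optimal.

8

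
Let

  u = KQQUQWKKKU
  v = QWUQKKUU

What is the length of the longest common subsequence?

6

Match Q (u #2, v #1) → U (u #4, v #3) → Q (u #5, v #4) → K (u #7, v #5) → K (u #8, v #6) → U (u #10, v #8) — 6 characters in the same relative order in both. The LCS DP gives dp[10][8] = 6, so this is optimal.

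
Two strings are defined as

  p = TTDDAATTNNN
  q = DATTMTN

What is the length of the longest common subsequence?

Taking D (p #4, q #1), A (p #5, q #2), T (p #7, q #4), T (p #8, q #6), N (p #11, q #7) gives a common subsequence of length 5. The LCS DP gives dp[11][7] = 5, so this is optimal.

5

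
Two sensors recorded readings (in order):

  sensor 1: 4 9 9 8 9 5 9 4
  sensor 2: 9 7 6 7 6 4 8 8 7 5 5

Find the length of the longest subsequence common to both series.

3

Match 4 (sensor 1 #1, sensor 2 #6); then 8 (sensor 1 #4, sensor 2 #8); then 5 (sensor 1 #6, sensor 2 #11) — 3 values in the same relative order in both, and the DP table's final entry dp[8][11] is also 3, so no common subsequence is longer.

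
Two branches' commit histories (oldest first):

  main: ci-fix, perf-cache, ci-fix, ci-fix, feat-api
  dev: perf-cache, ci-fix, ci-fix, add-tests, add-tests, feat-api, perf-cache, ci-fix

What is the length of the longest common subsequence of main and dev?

Taking perf-cache at main[2]=dev[1]; then ci-fix at main[3]=dev[2]; then ci-fix at main[4]=dev[3]; then feat-api at main[5]=dev[6] gives a common subsequence of length 4. Since dp[5][8] = 4, nothing longer is possible.

4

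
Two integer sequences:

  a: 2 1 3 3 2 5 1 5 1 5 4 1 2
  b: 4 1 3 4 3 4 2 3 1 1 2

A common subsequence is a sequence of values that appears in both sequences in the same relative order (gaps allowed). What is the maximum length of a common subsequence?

7

Taking 1 at a[2]=b[2], 3 at a[3]=b[3], 3 at a[4]=b[5], 2 at a[5]=b[7], 1 at a[9]=b[9], 1 at a[12]=b[10], 2 at a[13]=b[11] gives a common subsequence of length 7. The LCS DP gives dp[13][11] = 7, so this is optimal.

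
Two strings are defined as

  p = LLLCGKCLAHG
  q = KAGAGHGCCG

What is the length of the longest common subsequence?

Let dp[i][j] be the LCS length of the first i characters of p and the first j characters of q. dp[i][j] = dp[i-1][j-1]+1 when the i-th and j-th characters match, else max(dp[i-1][j], dp[i][j-1]).
    ·  K  A  G  A  G  H  G  C  C  G
 ·  0  0  0  0  0  0  0  0  0  0  0
 L  0  0  0  0  0  0  0  0  0  0  0
 L  0  0  0  0  0  0  0  0  0  0  0
 L  0  0  0  0  0  0  0  0  0  0  0
 C  0  0  0  0  0  0  0  0  1  1  1
 G  0  0  0  1  1  1  1  1  1  1  2
 K  0  1  1  1  1  1  1  1  1  1  2
 C  0  1  1  1  1  1  1  1  2  2  2
 L  0  1  1  1  1  1  1  1  2  2  2
 A  0  1  2  2  2  2  2  2  2  2  2
 H  0  1  2  2  2  2  3  3  3  3  3
 G  0  1  2  3  3  3  3  4  4  4  4
dp[11][10] = 4. One LCS (by backtracking along matches): GAHG.

4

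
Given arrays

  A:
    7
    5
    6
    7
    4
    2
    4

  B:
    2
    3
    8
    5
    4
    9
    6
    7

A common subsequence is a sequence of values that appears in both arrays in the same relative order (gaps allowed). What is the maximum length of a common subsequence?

Let dp[i][j] be the LCS length of the first i values of A and the first j values of B. dp[i][j] = dp[i-1][j-1]+1 when the i-th and j-th values match, else max(dp[i-1][j], dp[i][j-1]).
    ·  2  3  8  5  4  9  6  7
 ·  0  0  0  0  0  0  0  0  0
 7  0  0  0  0  0  0  0  0  1
 5  0  0  0  0  1  1  1  1  1
 6  0  0  0  0  1  1  1  2  2
 7  0  0  0  0  1  1  1  2  3
 4  0  0  0  0  1  2  2  2  3
 2  0  1  1  1  1  2  2  2  3
 4  0  1  1  1  1  2  2  2  3
dp[7][8] = 3. One LCS (by backtracking along matches): 5, 6, 7.

3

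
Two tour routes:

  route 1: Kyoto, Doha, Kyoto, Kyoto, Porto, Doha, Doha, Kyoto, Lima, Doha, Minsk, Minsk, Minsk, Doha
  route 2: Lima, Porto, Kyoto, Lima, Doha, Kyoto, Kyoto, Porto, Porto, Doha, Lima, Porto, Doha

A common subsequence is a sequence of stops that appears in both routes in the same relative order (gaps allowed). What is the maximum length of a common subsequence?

8

Taking Kyoto (route 1 #1, route 2 #3); then Doha (route 1 #2, route 2 #5); then Kyoto (route 1 #3, route 2 #6); then Kyoto (route 1 #4, route 2 #7); then Porto (route 1 #5, route 2 #9); then Doha (route 1 #7, route 2 #10); then Lima (route 1 #9, route 2 #11); then Doha (route 1 #14, route 2 #13) gives a common subsequence of length 8, and the DP table's final entry dp[14][13] is also 8, so no common subsequence is longer.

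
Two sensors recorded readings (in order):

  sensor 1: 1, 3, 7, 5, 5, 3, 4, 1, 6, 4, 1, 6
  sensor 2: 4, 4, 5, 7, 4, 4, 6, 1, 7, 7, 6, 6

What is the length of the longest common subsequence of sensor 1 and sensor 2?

5

Match 7 [3,4], 4 [7,6], 1 [8,8], 6 [9,11], 6 [12,12] — 5 values in the same relative order in both. The LCS DP gives dp[12][12] = 5, so this is optimal.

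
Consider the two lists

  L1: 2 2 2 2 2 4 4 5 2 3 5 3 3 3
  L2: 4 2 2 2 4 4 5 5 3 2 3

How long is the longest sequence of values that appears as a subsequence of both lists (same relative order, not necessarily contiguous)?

Pick 2 (L1 #3, L2 #2), 2 (L1 #4, L2 #3), 2 (L1 #5, L2 #4), 4 (L1 #6, L2 #5), 4 (L1 #7, L2 #6), 5 (L1 #8, L2 #7), 5 (L1 #11, L2 #8), 3 (L1 #12, L2 #9), 3 (L1 #14, L2 #11); all 9 values appear in both, in order, and the DP table's final entry dp[14][11] is also 9, so no common subsequence is longer.

9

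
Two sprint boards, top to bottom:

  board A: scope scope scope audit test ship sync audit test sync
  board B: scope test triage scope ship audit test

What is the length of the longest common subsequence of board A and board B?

Pick scope (board A #1, board B #1); then scope (board A #3, board B #4); then ship (board A #6, board B #5); then audit (board A #8, board B #6); then test (board A #9, board B #7); all 5 tasks appear in both, in order. dp[10][7] = 5 confirms this is the maximum.

5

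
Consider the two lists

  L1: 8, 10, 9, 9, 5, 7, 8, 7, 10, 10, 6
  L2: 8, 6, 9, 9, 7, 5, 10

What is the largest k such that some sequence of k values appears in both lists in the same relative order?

Let dp[i][j] be the LCS length of the first i values of L1 and the first j values of L2. dp[i][j] = dp[i-1][j-1]+1 when the i-th and j-th values match, else max(dp[i-1][j], dp[i][j-1]).
    ·  8  6  9  9  7  5 10
 ·  0  0  0  0  0  0  0  0
 8  0  1  1  1  1  1  1  1
10  0  1  1  1  1  1  1  2
 9  0  1  1  2  2  2  2  2
 9  0  1  1  2  3  3  3  3
 5  0  1  1  2  3  3  4  4
 7  0  1  1  2  3  4  4  4
 8  0  1  1  2  3  4  4  4
 7  0  1  1  2  3  4  4  4
10  0  1  1  2  3  4  4  5
10  0  1  1  2  3  4  4  5
 6  0  1  2  2  3  4  4  5
dp[11][7] = 5. One LCS (by backtracking along matches): 8, 9, 9, 5, 10.

5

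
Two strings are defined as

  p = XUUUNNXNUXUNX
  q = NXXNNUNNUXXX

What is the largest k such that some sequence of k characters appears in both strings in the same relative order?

7

One common subsequence of length 7: X (p #1, q #3); then U (p #4, q #6); then N (p #5, q #7); then N (p #6, q #8); then X (p #7, q #10); then X (p #10, q #11); then X (p #13, q #12). Since dp[13][12] = 7, nothing longer is possible.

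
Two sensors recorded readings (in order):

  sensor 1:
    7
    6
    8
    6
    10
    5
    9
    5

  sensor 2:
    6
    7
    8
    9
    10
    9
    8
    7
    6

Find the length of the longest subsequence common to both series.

Let dp[i][j] be the LCS length of the first i values of sensor 1 and the first j values of sensor 2. dp[i][j] = dp[i-1][j-1]+1 when the i-th and j-th values match, else max(dp[i-1][j], dp[i][j-1]).
    ·  6  7  8  9 10  9  8  7  6
 ·  0  0  0  0  0  0  0  0  0  0
 7  0  0  1  1  1  1  1  1  1  1
 6  0  1  1  1  1  1  1  1  1  2
 8  0  1  1  2  2  2  2  2  2  2
 6  0  1  1  2  2  2  2  2  2  3
10  0  1  1  2  2  3  3  3  3  3
 5  0  1  1  2  2  3  3  3  3  3
 9  0  1  1  2  3  3  4  4  4  4
 5  0  1  1  2  3  3  4  4  4  4
dp[8][9] = 4. One LCS (by backtracking along matches): 7, 8, 10, 9.

4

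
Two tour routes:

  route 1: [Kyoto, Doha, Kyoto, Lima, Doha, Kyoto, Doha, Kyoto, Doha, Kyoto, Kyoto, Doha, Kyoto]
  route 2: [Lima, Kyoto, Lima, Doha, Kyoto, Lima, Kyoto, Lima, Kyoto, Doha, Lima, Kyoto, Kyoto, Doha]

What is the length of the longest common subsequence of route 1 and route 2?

10

One common subsequence of length 10: Kyoto at route 1[1]=route 2[2], then Doha at route 1[2]=route 2[4], then Kyoto at route 1[3]=route 2[5], then Lima at route 1[4]=route 2[6], then Kyoto at route 1[6]=route 2[7], then Kyoto at route 1[8]=route 2[9], then Doha at route 1[9]=route 2[10], then Kyoto at route 1[10]=route 2[12], then Kyoto at route 1[11]=route 2[13], then Doha at route 1[12]=route 2[14], and the DP table's final entry dp[13][14] is also 10, so no common subsequence is longer.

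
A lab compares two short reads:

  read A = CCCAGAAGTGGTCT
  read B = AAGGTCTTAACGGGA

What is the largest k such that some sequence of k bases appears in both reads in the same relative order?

One common subsequence of length 7: A [4,2], G [5,4], A [6,9], A [7,10], G [8,12], G [10,13], G [11,14]. The LCS DP gives dp[14][15] = 7, so this is optimal.

7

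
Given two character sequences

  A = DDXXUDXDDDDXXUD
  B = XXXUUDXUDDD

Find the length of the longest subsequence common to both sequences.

8

Pick X (A #3, B #2), then X (A #4, B #3), then U (A #5, B #5), then D (A #6, B #6), then X (A #7, B #7), then D (A #10, B #9), then D (A #11, B #10), then D (A #15, B #11); all 8 characters appear in both, in order. dp[15][11] = 8 confirms this is the maximum.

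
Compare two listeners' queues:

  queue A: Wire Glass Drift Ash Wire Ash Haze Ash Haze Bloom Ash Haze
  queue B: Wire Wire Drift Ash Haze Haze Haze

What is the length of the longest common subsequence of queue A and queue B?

Match Wire (queue A #1, queue B #2); then Drift (queue A #3, queue B #3); then Ash (queue A #6, queue B #4); then Haze (queue A #7, queue B #5); then Haze (queue A #9, queue B #6); then Haze (queue A #12, queue B #7) — 6 songs in the same relative order in both. dp[12][7] = 6 confirms this is the maximum.

6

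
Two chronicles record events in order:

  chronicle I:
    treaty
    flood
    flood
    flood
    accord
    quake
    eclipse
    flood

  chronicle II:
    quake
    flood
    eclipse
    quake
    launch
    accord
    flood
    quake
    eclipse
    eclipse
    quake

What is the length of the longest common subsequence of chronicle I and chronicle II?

4

Match flood [2,2]; then flood [4,7]; then quake [6,8]; then eclipse [7,10] — 4 events in the same relative order in both. Since dp[8][11] = 4, nothing longer is possible.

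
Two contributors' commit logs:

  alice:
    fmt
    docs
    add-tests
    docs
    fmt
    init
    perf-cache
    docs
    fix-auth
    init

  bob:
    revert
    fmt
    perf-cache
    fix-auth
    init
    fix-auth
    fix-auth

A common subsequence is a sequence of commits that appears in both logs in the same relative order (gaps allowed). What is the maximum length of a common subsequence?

Taking fmt at alice[5]=bob[2] → perf-cache at alice[7]=bob[3] → fix-auth at alice[9]=bob[4] → init at alice[10]=bob[5] gives a common subsequence of length 4. Since dp[10][7] = 4, nothing longer is possible.

4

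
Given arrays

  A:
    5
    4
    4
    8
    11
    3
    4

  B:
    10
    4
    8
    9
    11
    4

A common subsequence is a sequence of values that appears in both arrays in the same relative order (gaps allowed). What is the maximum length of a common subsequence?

4

Let dp[i][j] be the LCS length of the first i values of A and the first j values of B. dp[i][j] = dp[i-1][j-1]+1 when the i-th and j-th values match, else max(dp[i-1][j], dp[i][j-1]).
    · 10  4  8  9 11  4
 ·  0  0  0  0  0  0  0
 5  0  0  0  0  0  0  0
 4  0  0  1  1  1  1  1
 4  0  0  1  1  1  1  2
 8  0  0  1  2  2  2  2
11  0  0  1  2  2  3  3
 3  0  0  1  2  2  3  3
 4  0  0  1  2  2  3  4
dp[7][6] = 4. One LCS (by backtracking along matches): 4, 8, 11, 4.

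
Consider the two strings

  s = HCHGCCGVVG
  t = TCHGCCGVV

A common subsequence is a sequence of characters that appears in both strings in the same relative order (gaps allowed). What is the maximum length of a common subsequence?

Let dp[i][j] be the LCS length of the first i characters of s and the first j characters of t. dp[i][j] = dp[i-1][j-1]+1 when the i-th and j-th characters match, else max(dp[i-1][j], dp[i][j-1]).
    ·  T  C  H  G  C  C  G  V  V
 ·  0  0  0  0  0  0  0  0  0  0
 H  0  0  0  1  1  1  1  1  1  1
 C  0  0  1  1  1  2  2  2  2  2
 H  0  0  1  2  2  2  2  2  2  2
 G  0  0  1  2  3  3  3  3  3  3
 C  0  0  1  2  3  4  4  4  4  4
 C  0  0  1  2  3  4  5  5  5  5
 G  0  0  1  2  3  4  5  6  6  6
 V  0  0  1  2  3  4  5  6  7  7
 V  0  0  1  2  3  4  5  6  7  8
 G  0  0  1  2  3  4  5  6  7  8
dp[10][9] = 8. One LCS (by backtracking along matches): CHGCCGVV.

8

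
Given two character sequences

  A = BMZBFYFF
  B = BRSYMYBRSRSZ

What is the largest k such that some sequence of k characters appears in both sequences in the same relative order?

Pick B (A #1, B #1) → M (A #2, B #5) → Z (A #3, B #12); all 3 characters appear in both, in order. The LCS DP gives dp[8][12] = 3, so this is optimal.

3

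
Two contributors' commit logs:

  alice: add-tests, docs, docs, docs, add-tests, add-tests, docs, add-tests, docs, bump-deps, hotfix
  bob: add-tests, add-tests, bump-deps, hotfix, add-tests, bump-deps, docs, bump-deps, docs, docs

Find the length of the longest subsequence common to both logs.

Taking add-tests at alice[1]=bob[1] → add-tests at alice[5]=bob[2] → add-tests at alice[6]=bob[5] → docs at alice[7]=bob[9] → docs at alice[9]=bob[10] gives a common subsequence of length 5. Since dp[11][10] = 5, nothing longer is possible.

5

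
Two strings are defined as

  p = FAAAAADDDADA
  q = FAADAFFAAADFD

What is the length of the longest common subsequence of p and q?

8

One common subsequence of length 8: F at p[1]=q[1], A at p[2]=q[3], A at p[3]=q[5], A at p[4]=q[8], A at p[5]=q[9], A at p[6]=q[10], D at p[7]=q[11], D at p[11]=q[13]. Since dp[12][13] = 8, nothing longer is possible.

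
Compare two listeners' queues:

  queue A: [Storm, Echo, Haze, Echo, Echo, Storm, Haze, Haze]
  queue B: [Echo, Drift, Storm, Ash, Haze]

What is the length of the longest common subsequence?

3

Taking Echo at queue A[2]=queue B[1], then Storm at queue A[6]=queue B[3], then Haze at queue A[8]=queue B[5] gives a common subsequence of length 3. Since dp[8][5] = 3, nothing longer is possible.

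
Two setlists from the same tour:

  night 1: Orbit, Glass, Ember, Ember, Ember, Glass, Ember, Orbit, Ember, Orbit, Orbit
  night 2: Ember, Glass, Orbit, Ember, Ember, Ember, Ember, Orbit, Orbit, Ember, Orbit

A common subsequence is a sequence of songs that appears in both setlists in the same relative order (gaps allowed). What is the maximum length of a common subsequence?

8

One common subsequence of length 8: Orbit at night 1[1]=night 2[3]; then Ember at night 1[3]=night 2[4]; then Ember at night 1[4]=night 2[5]; then Ember at night 1[5]=night 2[6]; then Ember at night 1[7]=night 2[7]; then Orbit at night 1[8]=night 2[9]; then Ember at night 1[9]=night 2[10]; then Orbit at night 1[11]=night 2[11]. Since dp[11][11] = 8, nothing longer is possible.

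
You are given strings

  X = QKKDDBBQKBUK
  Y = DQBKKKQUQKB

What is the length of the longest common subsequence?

6

Let dp[i][j] be the LCS length of the first i characters of X and the first j characters of Y. dp[i][j] = dp[i-1][j-1]+1 when the i-th and j-th characters match, else max(dp[i-1][j], dp[i][j-1]).
    ·  D  Q  B  K  K  K  Q  U  Q  K  B
 ·  0  0  0  0  0  0  0  0  0  0  0  0
 Q  0  0  1  1  1  1  1  1  1  1  1  1
 K  0  0  1  1  2  2  2  2  2  2  2  2
 K  0  0  1  1  2  3  3  3  3  3  3  3
 D  0  1  1  1  2  3  3  3  3  3  3  3
 D  0  1  1  1  2  3  3  3  3  3  3  3
 B  0  1  1  2  2  3  3  3  3  3  3  4
 B  0  1  1  2  2  3  3  3  3  3  3  4
 Q  0  1  2  2  2  3  3  4  4  4  4  4
 K  0  1  2  2  3  3  4  4  4  4  5  5
 B  0  1  2  3  3  3  4  4  4  4  5  6
 U  0  1  2  3  3  3  4  4  5  5  5  6
 K  0  1  2  3  4  4  4  4  5  5  6  6
dp[12][11] = 6. One LCS (by backtracking along matches): QKKQKB.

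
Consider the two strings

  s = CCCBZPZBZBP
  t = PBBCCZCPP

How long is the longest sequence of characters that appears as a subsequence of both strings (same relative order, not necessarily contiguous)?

Taking C (s #1, t #4) → C (s #2, t #5) → C (s #3, t #7) → P (s #6, t #8) → P (s #11, t #9) gives a common subsequence of length 5. Since dp[11][9] = 5, nothing longer is possible.

5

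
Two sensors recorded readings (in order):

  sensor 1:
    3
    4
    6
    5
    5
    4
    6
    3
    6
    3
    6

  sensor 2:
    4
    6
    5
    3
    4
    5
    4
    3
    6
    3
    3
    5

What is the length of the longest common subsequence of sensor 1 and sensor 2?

8

Match 4 (sensor 1 #2, sensor 2 #1); then 6 (sensor 1 #3, sensor 2 #2); then 5 (sensor 1 #4, sensor 2 #3); then 5 (sensor 1 #5, sensor 2 #6); then 4 (sensor 1 #6, sensor 2 #7); then 6 (sensor 1 #7, sensor 2 #9); then 3 (sensor 1 #8, sensor 2 #10); then 3 (sensor 1 #10, sensor 2 #11) — 8 values in the same relative order in both, and the DP table's final entry dp[11][12] is also 8, so no common subsequence is longer.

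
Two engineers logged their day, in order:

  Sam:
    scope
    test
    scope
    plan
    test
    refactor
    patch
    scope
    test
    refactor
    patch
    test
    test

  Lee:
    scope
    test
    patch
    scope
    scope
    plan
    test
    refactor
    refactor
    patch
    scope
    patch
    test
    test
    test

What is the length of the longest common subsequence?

11

Match scope (Sam #1, Lee #1), test (Sam #2, Lee #2), scope (Sam #3, Lee #5), plan (Sam #4, Lee #6), test (Sam #5, Lee #7), refactor (Sam #6, Lee #9), patch (Sam #7, Lee #10), scope (Sam #8, Lee #11), test (Sam #9, Lee #13), test (Sam #12, Lee #14), test (Sam #13, Lee #15) — 11 tasks in the same relative order in both. Since dp[13][15] = 11, nothing longer is possible.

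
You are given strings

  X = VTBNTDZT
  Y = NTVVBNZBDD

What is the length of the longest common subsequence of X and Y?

One common subsequence of length 4: V (X #1, Y #4), then B (X #3, Y #5), then N (X #4, Y #6), then D (X #6, Y #10), and the DP table's final entry dp[8][10] is also 4, so no common subsequence is longer.

4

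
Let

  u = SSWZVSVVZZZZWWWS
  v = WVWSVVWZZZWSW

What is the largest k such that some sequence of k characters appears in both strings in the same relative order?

10

Taking W (u #3, v #1); then V (u #5, v #2); then S (u #6, v #4); then V (u #7, v #5); then V (u #8, v #6); then Z (u #10, v #8); then Z (u #11, v #9); then Z (u #12, v #10); then W (u #13, v #11); then W (u #15, v #13) gives a common subsequence of length 10. The LCS DP gives dp[16][13] = 10, so this is optimal.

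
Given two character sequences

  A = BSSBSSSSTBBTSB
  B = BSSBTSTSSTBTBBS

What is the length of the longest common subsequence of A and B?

11

Pick B at A[1]=B[1]; then S at A[2]=B[2]; then S at A[3]=B[3]; then B at A[4]=B[4]; then S at A[5]=B[6]; then S at A[6]=B[8]; then S at A[7]=B[9]; then T at A[9]=B[12]; then B at A[10]=B[13]; then B at A[11]=B[14]; then S at A[13]=B[15]; all 11 characters appear in both, in order. dp[14][15] = 11 confirms this is the maximum.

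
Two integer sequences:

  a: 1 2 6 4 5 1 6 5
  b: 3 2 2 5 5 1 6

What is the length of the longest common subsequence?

Match 2 (a #2, b #3) → 5 (a #5, b #5) → 1 (a #6, b #6) → 6 (a #7, b #7) — 4 values in the same relative order in both. The LCS DP gives dp[8][7] = 4, so this is optimal.

4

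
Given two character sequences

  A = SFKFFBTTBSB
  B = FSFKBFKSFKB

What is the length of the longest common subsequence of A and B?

6

Taking S (A #1, B #2), then F (A #2, B #3), then K (A #3, B #4), then F (A #4, B #6), then F (A #5, B #9), then B (A #11, B #11) gives a common subsequence of length 6. The LCS DP gives dp[11][11] = 6, so this is optimal.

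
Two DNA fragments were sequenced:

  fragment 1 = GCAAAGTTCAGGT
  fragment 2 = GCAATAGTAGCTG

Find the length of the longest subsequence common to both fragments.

One common subsequence of length 10: G [1,1], C [2,2], A [3,3], A [4,4], A [5,6], G [6,7], T [8,8], A [10,9], G [11,10], G [12,13]. dp[13][13] = 10 confirms this is the maximum.

10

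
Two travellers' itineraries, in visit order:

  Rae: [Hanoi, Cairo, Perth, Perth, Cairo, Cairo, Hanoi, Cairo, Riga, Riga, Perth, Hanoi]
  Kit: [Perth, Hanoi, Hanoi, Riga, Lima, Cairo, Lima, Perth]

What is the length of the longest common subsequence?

Match Hanoi at Rae[1]=Kit[2], then Hanoi at Rae[7]=Kit[3], then Cairo at Rae[8]=Kit[6], then Perth at Rae[11]=Kit[8] — 4 stops in the same relative order in both. dp[12][8] = 4 confirms this is the maximum.

4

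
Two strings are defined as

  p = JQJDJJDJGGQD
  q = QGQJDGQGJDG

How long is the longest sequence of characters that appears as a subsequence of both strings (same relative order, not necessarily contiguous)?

Match Q (p #2, q #3) → J (p #3, q #4) → D (p #4, q #5) → J (p #6, q #9) → D (p #7, q #10) → G (p #10, q #11) — 6 characters in the same relative order in both. dp[12][11] = 6 confirms this is the maximum.

6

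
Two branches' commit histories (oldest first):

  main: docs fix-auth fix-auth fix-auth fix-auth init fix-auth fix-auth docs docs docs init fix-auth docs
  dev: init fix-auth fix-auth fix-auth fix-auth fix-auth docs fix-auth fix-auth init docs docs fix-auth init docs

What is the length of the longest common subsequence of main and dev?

10

Pick fix-auth at main[2]=dev[3]; then fix-auth at main[3]=dev[4]; then fix-auth at main[4]=dev[5]; then fix-auth at main[5]=dev[6]; then fix-auth at main[7]=dev[8]; then fix-auth at main[8]=dev[9]; then docs at main[9]=dev[11]; then docs at main[10]=dev[12]; then init at main[12]=dev[14]; then docs at main[14]=dev[15]; all 10 commits appear in both, in order. dp[14][15] = 10 confirms this is the maximum.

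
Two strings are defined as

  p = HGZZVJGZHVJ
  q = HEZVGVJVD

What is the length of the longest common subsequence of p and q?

6

Let dp[i][j] be the LCS length of the first i characters of p and the first j characters of q. dp[i][j] = dp[i-1][j-1]+1 when the i-th and j-th characters match, else max(dp[i-1][j], dp[i][j-1]).
    ·  H  E  Z  V  G  V  J  V  D
 ·  0  0  0  0  0  0  0  0  0  0
 H  0  1  1  1  1  1  1  1  1  1
 G  0  1  1  1  1  2  2  2  2  2
 Z  0  1  1  2  2  2  2  2  2  2
 Z  0  1  1  2  2  2  2  2  2  2
 V  0  1  1  2  3  3  3  3  3  3
 J  0  1  1  2  3  3  3  4  4  4
 G  0  1  1  2  3  4  4  4  4  4
 Z  0  1  1  2  3  4  4  4  4  4
 H  0  1  1  2  3  4  4  4  4  4
 V  0  1  1  2  3  4  5  5  5  5
 J  0  1  1  2  3  4  5  6  6  6
dp[11][9] = 6. One LCS (by backtracking along matches): HZVGVJ.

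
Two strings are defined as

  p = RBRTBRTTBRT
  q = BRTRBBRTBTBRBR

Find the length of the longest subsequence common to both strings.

9

Match B at p[2]=q[1] → R at p[3]=q[2] → T at p[4]=q[3] → B at p[5]=q[6] → R at p[6]=q[7] → T at p[7]=q[8] → T at p[8]=q[10] → B at p[9]=q[13] → R at p[10]=q[14] — 9 characters in the same relative order in both, and the DP table's final entry dp[11][14] is also 9, so no common subsequence is longer.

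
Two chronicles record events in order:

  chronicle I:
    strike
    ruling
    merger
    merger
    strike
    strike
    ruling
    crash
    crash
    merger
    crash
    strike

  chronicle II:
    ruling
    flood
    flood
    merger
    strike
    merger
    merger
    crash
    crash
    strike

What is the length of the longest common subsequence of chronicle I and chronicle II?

Match strike [1,5], merger [3,6], merger [4,7], crash [9,8], crash [11,9], strike [12,10] — 6 events in the same relative order in both, and the DP table's final entry dp[12][10] is also 6, so no common subsequence is longer.

6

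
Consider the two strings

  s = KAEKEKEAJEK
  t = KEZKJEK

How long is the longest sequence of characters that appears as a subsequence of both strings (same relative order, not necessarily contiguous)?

Taking K [1,1], E [3,2], K [6,4], J [9,5], E [10,6], K [11,7] gives a common subsequence of length 6. Since dp[11][7] = 6, nothing longer is possible.

6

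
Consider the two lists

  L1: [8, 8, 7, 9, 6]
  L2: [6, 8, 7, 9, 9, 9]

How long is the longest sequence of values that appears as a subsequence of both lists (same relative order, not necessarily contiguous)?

3

Let dp[i][j] be the LCS length of the first i values of L1 and the first j values of L2. dp[i][j] = dp[i-1][j-1]+1 when the i-th and j-th values match, else max(dp[i-1][j], dp[i][j-1]).
    ·  6  8  7  9  9  9
 ·  0  0  0  0  0  0  0
 8  0  0  1  1  1  1  1
 8  0  0  1  1  1  1  1
 7  0  0  1  2  2  2  2
 9  0  0  1  2  3  3  3
 6  0  1  1  2  3  3  3
dp[5][6] = 3. One LCS (by backtracking along matches): 8, 7, 9.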